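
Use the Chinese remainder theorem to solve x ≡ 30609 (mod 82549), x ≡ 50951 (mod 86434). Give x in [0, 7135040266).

Write x = 30609 + 82549·k. Then 82549·k ≡ 50951 − 30609 ≡ 20342 (mod 86434).
Need 82549⁻¹ mod 86434. Extended Euclid on (86434, 82549):
86434 = 1·82549 + 3885
82549 = 21·3885 + 964
3885 = 4·964 + 29
964 = 33·29 + 7
29 = 4·7 + 1
7 = 7·1 + 0
Back-substitute:
1 = 29 − 4·7
1 = −4·964 + 133·29
1 = 133·3885 − 536·964
1 = −536·82549 + 11389·3885
1 = 11389·86434 − 11925·82549
82549⁻¹ ≡ 74509 (mod 86434), so k ≡ 74509·20342 ≡ 41888 (mod 86434).
x = 30609 + 82549·41888 = 3457843121.

3457843121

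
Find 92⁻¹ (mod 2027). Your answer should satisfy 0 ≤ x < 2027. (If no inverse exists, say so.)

1344

Run Euclid on (2027, 92):
2027 = 22×92 + 3
92 = 30×3 + 2
3 = 1×2 + 1
2 = 2×1 + 0
The gcd is 1. Working backward:
1 = 3 − 2
1 = −92 + 31·3
1 = 31·2027 − 683·92
So 92·(-683) ≡ 1 (mod 2027), and -683 ≡ 1344 (mod 2027).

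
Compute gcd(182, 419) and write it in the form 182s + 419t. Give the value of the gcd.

1

Apply Euclid's algorithm to 419 and 182:
419 = 2×182 + 55
182 = 3×55 + 17
55 = 3×17 + 4
17 = 4×4 + 1
4 = 4×1 + 0
gcd(182, 419) = 1.
Back-substituting:
1 = 17 − 4·4
1 = −4·55 + 13·17
1 = 13·182 − 43·55
1 = −43·419 + 99·182
So 1 = (-43)·419 + (99)·182.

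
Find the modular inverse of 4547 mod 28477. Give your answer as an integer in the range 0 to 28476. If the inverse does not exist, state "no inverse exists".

Apply the Euclidean algorithm to 28477 and 4547:
28477 = 6×4547 + 1195
4547 = 3×1195 + 962
1195 = 1×962 + 233
962 = 4×233 + 30
233 = 7×30 + 23
30 = 1×23 + 7
23 = 3×7 + 2
7 = 3×2 + 1
2 = 2×1 + 0
Since gcd(4547, 28477) = 1, back-substitute to write 1 as a combination:
1 = 7 − 3·2
1 = −3·23 + 10·7
1 = 10·30 − 13·23
1 = −13·233 + 101·30
1 = 101·962 − 417·233
1 = −417·1195 + 518·962
1 = 518·4547 − 1971·1195
1 = −1971·28477 + 12344·4547
So 4547·12344 ≡ 1 (mod 28477).

12344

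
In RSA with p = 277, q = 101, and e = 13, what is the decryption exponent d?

25477

φ(n) = (p−1)(q−1) = 276·100 = 27600.
Need d with 13·d ≡ 1 (mod 27600). Apply the extended Euclidean algorithm:
27600 = 2123×13 + 1
13 = 13×1 + 0
Back-substitute:
1 = 27600 − 2123·13
So 13·(-2123) ≡ 1 (mod 27600), hence d ≡ -2123 ≡ 25477 (mod 27600).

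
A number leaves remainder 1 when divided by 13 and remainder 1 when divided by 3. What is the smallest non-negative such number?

1

Write x = 1 + 13·k. Then 13·k ≡ 1 − 1 ≡ 0 (mod 3).
Need 13⁻¹ mod 3. Extended Euclid on (3, 1):
3 = 3*1 + 0
13⁻¹ ≡ 1 (mod 3), so k ≡ 1·0 ≡ 0 (mod 3).
x = 1 + 13·0 = 1.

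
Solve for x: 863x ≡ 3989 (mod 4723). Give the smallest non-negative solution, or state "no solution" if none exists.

First find gcd(863, 4723):
4723 = 5×863 + 408
863 = 2×408 + 47
408 = 8×47 + 32
47 = 1×32 + 15
32 = 2×15 + 2
15 = 7×2 + 1
2 = 2×1 + 0
gcd = 1, so a unique solution mod 4723 exists.
Back-substitute for the Bézout coefficients:
1 = 15 − 7·2
1 = −7·32 + 15·15
1 = 15·47 − 22·32
1 = −22·408 + 191·47
1 = 191·863 − 404·408
1 = −404·4723 + 2211·863
So 863·(2211) ≡ 1 (mod 4723), giving 863⁻¹ ≡ 2211.
x ≡ 863⁻¹·3989 ≡ 2211·3989 ≡ 1838 (mod 4723).

1838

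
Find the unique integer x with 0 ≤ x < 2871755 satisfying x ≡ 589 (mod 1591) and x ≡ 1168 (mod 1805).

2210488

Write x = 589 + 1591·k. Then 1591·k ≡ 1168 − 589 ≡ 579 (mod 1805).
Need 1591⁻¹ mod 1805. Extended Euclid on (1805, 1591):
1805 = 1*1591 + 214
1591 = 7*214 + 93
214 = 2*93 + 28
93 = 3*28 + 9
28 = 3*9 + 1
9 = 9*1 + 0
Back-substitute:
1 = 28 − 3·9
1 = −3·93 + 10·28
1 = 10·214 − 23·93
1 = −23·1591 + 171·214
1 = 171·1805 − 194·1591
1591⁻¹ ≡ 1611 (mod 1805), so k ≡ 1611·579 ≡ 1389 (mod 1805).
x = 589 + 1591·1389 = 2210488.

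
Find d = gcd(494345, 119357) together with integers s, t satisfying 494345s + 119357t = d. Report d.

Apply Euclid's algorithm to 494345 and 119357:
494345 = 4×119357 + 16917
119357 = 7×16917 + 938
16917 = 18×938 + 33
938 = 28×33 + 14
33 = 2×14 + 5
14 = 2×5 + 4
5 = 1×4 + 1
4 = 4×1 + 0
gcd(494345, 119357) = 1.
Back-substituting:
1 = 5 − 4
1 = −14 + 3·5
1 = 3·33 − 7·14
1 = −7·938 + 199·33
1 = 199·16917 − 3589·938
1 = −3589·119357 + 25322·16917
1 = 25322·494345 − 104877·119357
So 1 = (25322)·494345 + (-104877)·119357.

1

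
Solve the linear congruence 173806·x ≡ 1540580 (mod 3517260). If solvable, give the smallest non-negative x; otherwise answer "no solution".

First find gcd(173806, 3517260):
3517260 = 20*173806 + 41140
173806 = 4*41140 + 9246
41140 = 4*9246 + 4156
9246 = 2*4156 + 934
4156 = 4*934 + 420
934 = 2*420 + 94
420 = 4*94 + 44
94 = 2*44 + 6
44 = 7*6 + 2
6 = 3*2 + 0
gcd = 2 and 2 | 1540580, so solutions exist. Divide through by 2: 86903x ≡ 770290 (mod 1758630).
Now find 86903⁻¹ mod 1758630:
1758630 = 20×86903 + 20570
86903 = 4×20570 + 4623
20570 = 4×4623 + 2078
4623 = 2×2078 + 467
2078 = 4×467 + 210
467 = 2×210 + 47
210 = 4×47 + 22
47 = 2×22 + 3
22 = 7×3 + 1
3 = 3×1 + 0
Back-substitute:
1 = 22 − 7·3
1 = −7·47 + 15·22
1 = 15·210 − 67·47
1 = −67·467 + 149·210
1 = 149·2078 − 663·467
1 = −663·4623 + 1475·2078
1 = 1475·20570 − 6563·4623
1 = −6563·86903 + 27727·20570
1 = 27727·1758630 − 561103·86903
So 86903·(-561103) ≡ 1 (mod 1758630), i.e. 86903⁻¹ ≡ 1197527.
Then x ≡ 1197527·770290 ≡ 1189340 (mod 1758630); the smallest non-negative solution is x = 1189340.

1189340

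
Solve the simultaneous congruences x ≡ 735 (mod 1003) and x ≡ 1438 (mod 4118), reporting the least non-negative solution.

870336

Write x = 735 + 1003·k. Then 1003·k ≡ 1438 − 735 ≡ 703 (mod 4118).
Need 1003⁻¹ mod 4118. Extended Euclid on (4118, 1003):
4118 = 4×1003 + 106
1003 = 9×106 + 49
106 = 2×49 + 8
49 = 6×8 + 1
8 = 8×1 + 0
Back-substitute:
1 = 49 − 6·8
1 = −6·106 + 13·49
1 = 13·1003 − 123·106
1 = −123·4118 + 505·1003
1003⁻¹ ≡ 505 (mod 4118), so k ≡ 505·703 ≡ 867 (mod 4118).
x = 735 + 1003·867 = 870336.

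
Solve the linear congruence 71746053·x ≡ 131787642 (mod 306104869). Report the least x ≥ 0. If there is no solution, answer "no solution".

152108005

First find gcd(71746053, 306104869):
306104869 = 4·71746053 + 19120657
71746053 = 3·19120657 + 14384082
19120657 = 1·14384082 + 4736575
14384082 = 3·4736575 + 174357
4736575 = 27·174357 + 28936
174357 = 6·28936 + 741
28936 = 39·741 + 37
741 = 20·37 + 1
37 = 37·1 + 0
gcd = 1, so a unique solution mod 306104869 exists.
Back-substitute for the Bézout coefficients:
1 = 741 − 20·37
1 = −20·28936 + 781·741
1 = 781·174357 − 4706·28936
1 = −4706·4736575 + 127843·174357
1 = 127843·14384082 − 388235·4736575
1 = −388235·19120657 + 516078·14384082
1 = 516078·71746053 − 1936469·19120657
1 = −1936469·306104869 + 8261954·71746053
So 71746053·(8261954) ≡ 1 (mod 306104869), giving 71746053⁻¹ ≡ 8261954.
x ≡ 71746053⁻¹·131787642 ≡ 8261954·131787642 ≡ 152108005 (mod 306104869).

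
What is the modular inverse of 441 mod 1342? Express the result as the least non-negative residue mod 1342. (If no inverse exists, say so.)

Apply the Euclidean algorithm to 1342 and 441:
1342 = 3*441 + 19
441 = 23*19 + 4
19 = 4*4 + 3
4 = 1*3 + 1
3 = 3*1 + 0
The gcd is 1. Working backward:
1 = 4 − 3
1 = −19 + 5·4
1 = 5·441 − 116·19
1 = −116·1342 + 353·441
So 441·353 ≡ 1 (mod 1342).

353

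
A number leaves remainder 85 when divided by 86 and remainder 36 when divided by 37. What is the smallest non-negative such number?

Write x = 85 + 86·k. Then 86·k ≡ 36 − 85 ≡ 25 (mod 37).
Need 86⁻¹ mod 37. Extended Euclid on (37, 12):
37 = 3*12 + 1
12 = 12*1 + 0
Back-substitute:
1 = 37 − 3·12
86⁻¹ ≡ 34 (mod 37), so k ≡ 34·25 ≡ 36 (mod 37).
x = 85 + 86·36 = 3181.

3181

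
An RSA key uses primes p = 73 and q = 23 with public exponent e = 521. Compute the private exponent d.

377

φ(n) = (p−1)(q−1) = 72·22 = 1584.
Need d with 521·d ≡ 1 (mod 1584). Apply the extended Euclidean algorithm:
1584 = 3·521 + 21
521 = 24·21 + 17
21 = 1·17 + 4
17 = 4·4 + 1
4 = 4·1 + 0
Back-substitute:
1 = 17 − 4·4
1 = −4·21 + 5·17
1 = 5·521 − 124·21
1 = −124·1584 + 377·521
So 521·377 ≡ 1 (mod 1584), hence d = 377.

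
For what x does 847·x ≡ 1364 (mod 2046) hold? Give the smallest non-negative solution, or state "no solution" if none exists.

62

First find gcd(847, 2046):
2046 = 2·847 + 352
847 = 2·352 + 143
352 = 2·143 + 66
143 = 2·66 + 11
66 = 6·11 + 0
gcd = 11 and 11 | 1364, so solutions exist. Divide through by 11: 77x ≡ 124 (mod 186).
Now find 77⁻¹ mod 186:
186 = 2×77 + 32
77 = 2×32 + 13
32 = 2×13 + 6
13 = 2×6 + 1
6 = 6×1 + 0
Back-substitute:
1 = 13 − 2·6
1 = −2·32 + 5·13
1 = 5·77 − 12·32
1 = −12·186 + 29·77
So 77⁻¹ ≡ 29 (mod 186).
Then x ≡ 29·124 ≡ 62 (mod 186); the smallest non-negative solution is x = 62.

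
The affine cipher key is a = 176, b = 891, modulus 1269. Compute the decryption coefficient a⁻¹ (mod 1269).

137

Apply the Euclidean algorithm to 1269 and 176:
1269 = 7*176 + 37
176 = 4*37 + 28
37 = 1*28 + 9
28 = 3*9 + 1
9 = 9*1 + 0
Since gcd(176, 1269) = 1, back-substitute to write 1 as a combination:
1 = 28 − 3·9
1 = −3·37 + 4·28
1 = 4·176 − 19·37
1 = −19·1269 + 137·176
So 176·137 ≡ 1 (mod 1269).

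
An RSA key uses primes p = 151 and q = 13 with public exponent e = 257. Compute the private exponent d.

φ(n) = (p−1)(q−1) = 150·12 = 1800.
Need d with 257·d ≡ 1 (mod 1800). Apply the extended Euclidean algorithm:
1800 = 7*257 + 1
257 = 257*1 + 0
Back-substitute:
1 = 1800 − 7·257
So 257·(-7) ≡ 1 (mod 1800), hence d ≡ -7 ≡ 1793 (mod 1800).

1793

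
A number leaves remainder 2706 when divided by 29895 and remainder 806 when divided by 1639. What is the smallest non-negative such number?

Write x = 2706 + 29895·k. Then 29895·k ≡ 806 − 2706 ≡ 1378 (mod 1639).
Need 29895⁻¹ mod 1639. Extended Euclid on (1639, 393):
1639 = 4·393 + 67
393 = 5·67 + 58
67 = 1·58 + 9
58 = 6·9 + 4
9 = 2·4 + 1
4 = 4·1 + 0
Back-substitute:
1 = 9 − 2·4
1 = −2·58 + 13·9
1 = 13·67 − 15·58
1 = −15·393 + 88·67
1 = 88·1639 − 367·393
29895⁻¹ ≡ 1272 (mod 1639), so k ≡ 1272·1378 ≡ 725 (mod 1639).
x = 2706 + 29895·725 = 21676581.

21676581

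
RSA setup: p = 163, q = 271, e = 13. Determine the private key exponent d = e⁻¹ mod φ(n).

26917

φ(n) = (p−1)(q−1) = 162·270 = 43740.
Need d with 13·d ≡ 1 (mod 43740). Apply the extended Euclidean algorithm:
43740 = 3364×13 + 8
13 = 1×8 + 5
8 = 1×5 + 3
5 = 1×3 + 2
3 = 1×2 + 1
2 = 2×1 + 0
Back-substitute:
1 = 3 − 2
1 = −5 + 2·3
1 = 2·8 − 3·5
1 = −3·13 + 5·8
1 = 5·43740 − 16823·13
So 13·(-16823) ≡ 1 (mod 43740), hence d ≡ -16823 ≡ 26917 (mod 43740).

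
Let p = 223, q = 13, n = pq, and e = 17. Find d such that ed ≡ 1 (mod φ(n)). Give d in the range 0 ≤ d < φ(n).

1097

φ(n) = (p−1)(q−1) = 222·12 = 2664.
Need d with 17·d ≡ 1 (mod 2664). Apply the extended Euclidean algorithm:
2664 = 156×17 + 12
17 = 1×12 + 5
12 = 2×5 + 2
5 = 2×2 + 1
2 = 2×1 + 0
Back-substitute:
1 = 5 − 2·2
1 = −2·12 + 5·5
1 = 5·17 − 7·12
1 = −7·2664 + 1097·17
So 17·1097 ≡ 1 (mod 2664), hence d = 1097.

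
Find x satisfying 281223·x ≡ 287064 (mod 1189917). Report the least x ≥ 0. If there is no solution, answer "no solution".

36453

First find gcd(281223, 1189917):
1189917 = 4·281223 + 65025
281223 = 4·65025 + 21123
65025 = 3·21123 + 1656
21123 = 12·1656 + 1251
1656 = 1·1251 + 405
1251 = 3·405 + 36
405 = 11·36 + 9
36 = 4·9 + 0
gcd = 9 and 9 | 287064, so solutions exist. Divide through by 9: 31247x ≡ 31896 (mod 132213).
Now find 31247⁻¹ mod 132213:
132213 = 4·31247 + 7225
31247 = 4·7225 + 2347
7225 = 3·2347 + 184
2347 = 12·184 + 139
184 = 1·139 + 45
139 = 3·45 + 4
45 = 11·4 + 1
4 = 4·1 + 0
Back-substitute:
1 = 45 − 11·4
1 = −11·139 + 34·45
1 = 34·184 − 45·139
1 = −45·2347 + 574·184
1 = 574·7225 − 1767·2347
1 = −1767·31247 + 7642·7225
1 = 7642·132213 − 32335·31247
So 31247·(-32335) ≡ 1 (mod 132213), i.e. 31247⁻¹ ≡ 99878.
Then x ≡ 99878·31896 ≡ 36453 (mod 132213); the smallest non-negative solution is x = 36453.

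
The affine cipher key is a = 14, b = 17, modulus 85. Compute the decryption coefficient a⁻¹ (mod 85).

Extended Euclidean algorithm:
85 = 6*14 + 1
14 = 14*1 + 0
Since gcd(14, 85) = 1, back-substitute to write 1 as a combination:
1 = 85 − 6·14
So 14·(-6) ≡ 1 (mod 85), and -6 ≡ 79 (mod 85).

79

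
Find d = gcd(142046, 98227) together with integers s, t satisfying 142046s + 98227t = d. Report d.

1

Repeated division:
142046 = 1*98227 + 43819
98227 = 2*43819 + 10589
43819 = 4*10589 + 1463
10589 = 7*1463 + 348
1463 = 4*348 + 71
348 = 4*71 + 64
71 = 1*64 + 7
64 = 9*7 + 1
7 = 7*1 + 0
gcd(142046, 98227) = 1.
Working backward:
1 = 64 − 9·7
1 = −9·71 + 10·64
1 = 10·348 − 49·71
1 = −49·1463 + 206·348
1 = 206·10589 − 1491·1463
1 = −1491·43819 + 6170·10589
1 = 6170·98227 − 13831·43819
1 = −13831·142046 + 20001·98227
So 1 = (-13831)·142046 + (20001)·98227.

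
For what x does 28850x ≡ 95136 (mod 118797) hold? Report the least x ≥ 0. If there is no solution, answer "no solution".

65319

First find gcd(28850, 118797):
118797 = 4×28850 + 3397
28850 = 8×3397 + 1674
3397 = 2×1674 + 49
1674 = 34×49 + 8
49 = 6×8 + 1
8 = 8×1 + 0
gcd = 1, so a unique solution mod 118797 exists.
Back-substitute for the Bézout coefficients:
1 = 49 − 6·8
1 = −6·1674 + 205·49
1 = 205·3397 − 416·1674
1 = −416·28850 + 3533·3397
1 = 3533·118797 − 14548·28850
So 28850·(-14548) ≡ 1 (mod 118797), giving 28850⁻¹ ≡ 104249.
x ≡ 28850⁻¹·95136 ≡ 104249·95136 ≡ 65319 (mod 118797).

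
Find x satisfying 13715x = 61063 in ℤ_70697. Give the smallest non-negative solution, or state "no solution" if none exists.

First find gcd(13715, 70697):
70697 = 5×13715 + 2122
13715 = 6×2122 + 983
2122 = 2×983 + 156
983 = 6×156 + 47
156 = 3×47 + 15
47 = 3×15 + 2
15 = 7×2 + 1
2 = 2×1 + 0
gcd = 1, so a unique solution mod 70697 exists.
Back-substitute for the Bézout coefficients:
1 = 15 − 7·2
1 = −7·47 + 22·15
1 = 22·156 − 73·47
1 = −73·983 + 460·156
1 = 460·2122 − 993·983
1 = −993·13715 + 6418·2122
1 = 6418·70697 − 33083·13715
So 13715·(-33083) ≡ 1 (mod 70697), giving 13715⁻¹ ≡ 37614.
x ≡ 13715⁻¹·61063 ≡ 37614·61063 ≡ 19546 (mod 70697).

19546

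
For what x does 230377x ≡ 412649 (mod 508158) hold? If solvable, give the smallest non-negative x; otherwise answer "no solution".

gcd(230377, 508158):
508158 = 2×230377 + 47404
230377 = 4×47404 + 40761
47404 = 1×40761 + 6643
40761 = 6×6643 + 903
6643 = 7×903 + 322
903 = 2×322 + 259
322 = 1×259 + 63
259 = 4×63 + 7
63 = 9×7 + 0
gcd = 7, but 7 ∤ 412649, so the congruence has no solution.

no solution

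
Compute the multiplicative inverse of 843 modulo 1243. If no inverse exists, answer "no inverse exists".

gcd(1243, 843) by repeated division:
1243 = 1×843 + 400
843 = 2×400 + 43
400 = 9×43 + 13
43 = 3×13 + 4
13 = 3×4 + 1
4 = 4×1 + 0
gcd = 1, so the inverse exists. Back-substitute:
1 = 13 − 3·4
1 = −3·43 + 10·13
1 = 10·400 − 93·43
1 = −93·843 + 196·400
1 = 196·1243 − 289·843
Hence 843⁻¹ ≡ -289 ≡ 954 (mod 1243).

954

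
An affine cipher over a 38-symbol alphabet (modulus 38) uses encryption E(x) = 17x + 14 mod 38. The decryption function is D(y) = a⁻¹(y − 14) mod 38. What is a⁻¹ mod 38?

9

gcd(38, 17) by repeated division:
38 = 2·17 + 4
17 = 4·4 + 1
4 = 4·1 + 0
The gcd is 1. Working backward:
1 = 17 − 4·4
1 = −4·38 + 9·17
So 17·9 ≡ 1 (mod 38).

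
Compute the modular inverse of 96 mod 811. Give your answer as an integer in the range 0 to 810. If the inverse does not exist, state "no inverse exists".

245

Run Euclid on (811, 96):
811 = 8*96 + 43
96 = 2*43 + 10
43 = 4*10 + 3
10 = 3*3 + 1
3 = 3*1 + 0
The gcd is 1. Working backward:
1 = 10 − 3·3
1 = −3·43 + 13·10
1 = 13·96 − 29·43
1 = −29·811 + 245·96
So 96·245 ≡ 1 (mod 811).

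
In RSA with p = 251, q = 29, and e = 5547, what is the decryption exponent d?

φ(n) = (p−1)(q−1) = 250·28 = 7000.
Need d with 5547·d ≡ 1 (mod 7000). Apply the extended Euclidean algorithm:
7000 = 1×5547 + 1453
5547 = 3×1453 + 1188
1453 = 1×1188 + 265
1188 = 4×265 + 128
265 = 2×128 + 9
128 = 14×9 + 2
9 = 4×2 + 1
2 = 2×1 + 0
Back-substitute:
1 = 9 − 4·2
1 = −4·128 + 57·9
1 = 57·265 − 118·128
1 = −118·1188 + 529·265
1 = 529·1453 − 647·1188
1 = −647·5547 + 2470·1453
1 = 2470·7000 − 3117·5547
So 5547·(-3117) ≡ 1 (mod 7000), hence d ≡ -3117 ≡ 3883 (mod 7000).

3883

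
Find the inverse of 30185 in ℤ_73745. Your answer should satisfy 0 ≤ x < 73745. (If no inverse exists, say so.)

no inverse exists

Compute gcd(30185, 73745):
73745 = 2×30185 + 13375
30185 = 2×13375 + 3435
13375 = 3×3435 + 3070
3435 = 1×3070 + 365
3070 = 8×365 + 150
365 = 2×150 + 65
150 = 2×65 + 20
65 = 3×20 + 5
20 = 4×5 + 0
Since gcd = 5 > 1, 30185 is not a unit mod 73745.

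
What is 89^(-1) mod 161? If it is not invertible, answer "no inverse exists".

38

Extended Euclidean algorithm:
161 = 1×89 + 72
89 = 1×72 + 17
72 = 4×17 + 4
17 = 4×4 + 1
4 = 4×1 + 0
gcd = 1, so the inverse exists. Back-substitute:
1 = 17 − 4·4
1 = −4·72 + 17·17
1 = 17·89 − 21·72
1 = −21·161 + 38·89
So 89·38 ≡ 1 (mod 161).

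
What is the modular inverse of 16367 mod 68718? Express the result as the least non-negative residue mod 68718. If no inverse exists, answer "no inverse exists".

no inverse exists

Euclidean algorithm on 68718, 16367:
68718 = 4*16367 + 3250
16367 = 5*3250 + 117
3250 = 27*117 + 91
117 = 1*91 + 26
91 = 3*26 + 13
26 = 2*13 + 0
Since gcd = 13 > 1, 16367 is not a unit mod 68718.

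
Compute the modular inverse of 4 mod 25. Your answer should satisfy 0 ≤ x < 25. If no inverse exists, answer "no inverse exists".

19

gcd(25, 4) by repeated division:
25 = 6*4 + 1
4 = 4*1 + 0
The gcd is 1. Working backward:
1 = 25 − 6·4
Thus 4·(-6) ≡ 1 (mod 25); reducing, -6 mod 25 = 19.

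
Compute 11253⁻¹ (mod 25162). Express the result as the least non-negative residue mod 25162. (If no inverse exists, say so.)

Run Euclid on (25162, 11253):
25162 = 2×11253 + 2656
11253 = 4×2656 + 629
2656 = 4×629 + 140
629 = 4×140 + 69
140 = 2×69 + 2
69 = 34×2 + 1
2 = 2×1 + 0
The gcd is 1. Working backward:
1 = 69 − 34·2
1 = −34·140 + 69·69
1 = 69·629 − 310·140
1 = −310·2656 + 1309·629
1 = 1309·11253 − 5546·2656
1 = −5546·25162 + 12401·11253
So 11253·12401 ≡ 1 (mod 25162).

12401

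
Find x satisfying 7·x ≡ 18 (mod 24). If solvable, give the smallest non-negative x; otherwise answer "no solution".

6

First find gcd(7, 24):
24 = 3·7 + 3
7 = 2·3 + 1
3 = 3·1 + 0
gcd = 1, so a unique solution mod 24 exists.
Back-substitute for the Bézout coefficients:
1 = 7 − 2·3
1 = −2·24 + 7·7
So 7·(7) ≡ 1 (mod 24), giving 7⁻¹ ≡ 7.
x ≡ 7⁻¹·18 ≡ 7·18 ≡ 6 (mod 24).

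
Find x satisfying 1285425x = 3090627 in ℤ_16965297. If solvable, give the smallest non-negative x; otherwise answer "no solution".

1593144

First find gcd(1285425, 16965297):
16965297 = 13*1285425 + 254772
1285425 = 5*254772 + 11565
254772 = 22*11565 + 342
11565 = 33*342 + 279
342 = 1*279 + 63
279 = 4*63 + 27
63 = 2*27 + 9
27 = 3*9 + 0
gcd = 9 and 9 | 3090627, so solutions exist. Divide through by 9: 142825x ≡ 343403 (mod 1885033).
Now find 142825⁻¹ mod 1885033:
1885033 = 13×142825 + 28308
142825 = 5×28308 + 1285
28308 = 22×1285 + 38
1285 = 33×38 + 31
38 = 1×31 + 7
31 = 4×7 + 3
7 = 2×3 + 1
3 = 3×1 + 0
Back-substitute:
1 = 7 − 2·3
1 = −2·31 + 9·7
1 = 9·38 − 11·31
1 = −11·1285 + 372·38
1 = 372·28308 − 8195·1285
1 = −8195·142825 + 41347·28308
1 = 41347·1885033 − 545706·142825
So 142825·(-545706) ≡ 1 (mod 1885033), i.e. 142825⁻¹ ≡ 1339327.
Then x ≡ 1339327·343403 ≡ 1593144 (mod 1885033); the smallest non-negative solution is x = 1593144.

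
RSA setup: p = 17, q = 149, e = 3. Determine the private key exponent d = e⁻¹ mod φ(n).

1579

φ(n) = (p−1)(q−1) = 16·148 = 2368.
Need d with 3·d ≡ 1 (mod 2368). Apply the extended Euclidean algorithm:
2368 = 789·3 + 1
3 = 3·1 + 0
Back-substitute:
1 = 2368 − 789·3
So 3·(-789) ≡ 1 (mod 2368), hence d ≡ -789 ≡ 1579 (mod 2368).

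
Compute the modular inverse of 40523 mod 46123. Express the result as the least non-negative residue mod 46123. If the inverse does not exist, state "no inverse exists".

Compute gcd(40523, 46123):
46123 = 1*40523 + 5600
40523 = 7*5600 + 1323
5600 = 4*1323 + 308
1323 = 4*308 + 91
308 = 3*91 + 35
91 = 2*35 + 21
35 = 1*21 + 14
21 = 1*14 + 7
14 = 2*7 + 0
The gcd is 7, not 1, hence no inverse exists.

no inverse exists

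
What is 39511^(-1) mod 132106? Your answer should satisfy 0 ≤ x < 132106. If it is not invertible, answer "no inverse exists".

40791

Extended Euclidean algorithm:
132106 = 3×39511 + 13573
39511 = 2×13573 + 12365
13573 = 1×12365 + 1208
12365 = 10×1208 + 285
1208 = 4×285 + 68
285 = 4×68 + 13
68 = 5×13 + 3
13 = 4×3 + 1
3 = 3×1 + 0
Since gcd(39511, 132106) = 1, back-substitute to write 1 as a combination:
1 = 13 − 4·3
1 = −4·68 + 21·13
1 = 21·285 − 88·68
1 = −88·1208 + 373·285
1 = 373·12365 − 3818·1208
1 = −3818·13573 + 4191·12365
1 = 4191·39511 − 12200·13573
1 = −12200·132106 + 40791·39511
So 39511·40791 ≡ 1 (mod 132106).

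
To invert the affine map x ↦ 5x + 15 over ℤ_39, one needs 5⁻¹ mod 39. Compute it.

8

Run Euclid on (39, 5):
39 = 7·5 + 4
5 = 1·4 + 1
4 = 4·1 + 0
gcd = 1, so the inverse exists. Back-substitute:
1 = 5 − 4
1 = −39 + 8·5
So 5·8 ≡ 1 (mod 39).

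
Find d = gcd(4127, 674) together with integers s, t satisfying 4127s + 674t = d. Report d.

Repeated division:
4127 = 6*674 + 83
674 = 8*83 + 10
83 = 8*10 + 3
10 = 3*3 + 1
3 = 3*1 + 0
gcd(4127, 674) = 1.
Working backward:
1 = 10 − 3·3
1 = −3·83 + 25·10
1 = 25·674 − 203·83
1 = −203·4127 + 1243·674
So 1 = (-203)·4127 + (1243)·674.

1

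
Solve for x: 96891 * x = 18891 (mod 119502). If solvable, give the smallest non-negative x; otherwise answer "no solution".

1479

First find gcd(96891, 119502):
119502 = 1*96891 + 22611
96891 = 4*22611 + 6447
22611 = 3*6447 + 3270
6447 = 1*3270 + 3177
3270 = 1*3177 + 93
3177 = 34*93 + 15
93 = 6*15 + 3
15 = 5*3 + 0
gcd = 3 and 3 | 18891, so solutions exist. Divide through by 3: 32297x ≡ 6297 (mod 39834).
Now find 32297⁻¹ mod 39834:
39834 = 1·32297 + 7537
32297 = 4·7537 + 2149
7537 = 3·2149 + 1090
2149 = 1·1090 + 1059
1090 = 1·1059 + 31
1059 = 34·31 + 5
31 = 6·5 + 1
5 = 5·1 + 0
Back-substitute:
1 = 31 − 6·5
1 = −6·1059 + 205·31
1 = 205·1090 − 211·1059
1 = −211·2149 + 416·1090
1 = 416·7537 − 1459·2149
1 = −1459·32297 + 6252·7537
1 = 6252·39834 − 7711·32297
So 32297·(-7711) ≡ 1 (mod 39834), i.e. 32297⁻¹ ≡ 32123.
Then x ≡ 32123·6297 ≡ 1479 (mod 39834); the smallest non-negative solution is x = 1479.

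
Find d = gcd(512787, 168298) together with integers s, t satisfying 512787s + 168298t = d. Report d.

1

Repeated division:
512787 = 3×168298 + 7893
168298 = 21×7893 + 2545
7893 = 3×2545 + 258
2545 = 9×258 + 223
258 = 1×223 + 35
223 = 6×35 + 13
35 = 2×13 + 9
13 = 1×9 + 4
9 = 2×4 + 1
4 = 4×1 + 0
gcd(512787, 168298) = 1.
Back-substituting:
1 = 9 − 2·4
1 = −2·13 + 3·9
1 = 3·35 − 8·13
1 = −8·223 + 51·35
1 = 51·258 − 59·223
1 = −59·2545 + 582·258
1 = 582·7893 − 1805·2545
1 = −1805·168298 + 38487·7893
1 = 38487·512787 − 117266·168298
So 1 = (38487)·512787 + (-117266)·168298.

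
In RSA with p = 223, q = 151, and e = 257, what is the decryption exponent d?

φ(n) = (p−1)(q−1) = 222·150 = 33300.
Need d with 257·d ≡ 1 (mod 33300). Apply the extended Euclidean algorithm:
33300 = 129*257 + 147
257 = 1*147 + 110
147 = 1*110 + 37
110 = 2*37 + 36
37 = 1*36 + 1
36 = 36*1 + 0
Back-substitute:
1 = 37 − 36
1 = −110 + 3·37
1 = 3·147 − 4·110
1 = −4·257 + 7·147
1 = 7·33300 − 907·257
So 257·(-907) ≡ 1 (mod 33300), hence d ≡ -907 ≡ 32393 (mod 33300).

32393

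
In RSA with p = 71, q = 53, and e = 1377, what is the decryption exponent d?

φ(n) = (p−1)(q−1) = 70·52 = 3640.
Need d with 1377·d ≡ 1 (mod 3640). Apply the extended Euclidean algorithm:
3640 = 2·1377 + 886
1377 = 1·886 + 491
886 = 1·491 + 395
491 = 1·395 + 96
395 = 4·96 + 11
96 = 8·11 + 8
11 = 1·8 + 3
8 = 2·3 + 2
3 = 1·2 + 1
2 = 2·1 + 0
Back-substitute:
1 = 3 − 2
1 = −8 + 3·3
1 = 3·11 − 4·8
1 = −4·96 + 35·11
1 = 35·395 − 144·96
1 = −144·491 + 179·395
1 = 179·886 − 323·491
1 = −323·1377 + 502·886
1 = 502·3640 − 1327·1377
So 1377·(-1327) ≡ 1 (mod 3640), hence d ≡ -1327 ≡ 2313 (mod 3640).

2313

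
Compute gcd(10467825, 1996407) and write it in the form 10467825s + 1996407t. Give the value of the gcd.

3

Euclidean algorithm:
10467825 = 5*1996407 + 485790
1996407 = 4*485790 + 53247
485790 = 9*53247 + 6567
53247 = 8*6567 + 711
6567 = 9*711 + 168
711 = 4*168 + 39
168 = 4*39 + 12
39 = 3*12 + 3
12 = 4*3 + 0
gcd(10467825, 1996407) = 3.
Express as a combination:
3 = 39 − 3·12
3 = −3·168 + 13·39
3 = 13·711 − 55·168
3 = −55·6567 + 508·711
3 = 508·53247 − 4119·6567
3 = −4119·485790 + 37579·53247
3 = 37579·1996407 − 154435·485790
3 = −154435·10467825 + 809754·1996407
So 3 = (-154435)·10467825 + (809754)·1996407.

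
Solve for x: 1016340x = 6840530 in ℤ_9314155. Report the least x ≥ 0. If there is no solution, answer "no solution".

First find gcd(1016340, 9314155):
9314155 = 9*1016340 + 167095
1016340 = 6*167095 + 13770
167095 = 12*13770 + 1855
13770 = 7*1855 + 785
1855 = 2*785 + 285
785 = 2*285 + 215
285 = 1*215 + 70
215 = 3*70 + 5
70 = 14*5 + 0
gcd = 5 and 5 | 6840530, so solutions exist. Divide through by 5: 203268x ≡ 1368106 (mod 1862831).
Now find 203268⁻¹ mod 1862831:
1862831 = 9·203268 + 33419
203268 = 6·33419 + 2754
33419 = 12·2754 + 371
2754 = 7·371 + 157
371 = 2·157 + 57
157 = 2·57 + 43
57 = 1·43 + 14
43 = 3·14 + 1
14 = 14·1 + 0
Back-substitute:
1 = 43 − 3·14
1 = −3·57 + 4·43
1 = 4·157 − 11·57
1 = −11·371 + 26·157
1 = 26·2754 − 193·371
1 = −193·33419 + 2342·2754
1 = 2342·203268 − 14245·33419
1 = −14245·1862831 + 130547·203268
So 203268⁻¹ ≡ 130547 (mod 1862831).
Then x ≡ 130547·1368106 ≡ 1349026 (mod 1862831); the smallest non-negative solution is x = 1349026.

1349026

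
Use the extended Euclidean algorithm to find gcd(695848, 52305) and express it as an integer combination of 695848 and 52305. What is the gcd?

1

Apply Euclid's algorithm to 695848 and 52305:
695848 = 13×52305 + 15883
52305 = 3×15883 + 4656
15883 = 3×4656 + 1915
4656 = 2×1915 + 826
1915 = 2×826 + 263
826 = 3×263 + 37
263 = 7×37 + 4
37 = 9×4 + 1
4 = 4×1 + 0
gcd(695848, 52305) = 1.
Express as a combination:
1 = 37 − 9·4
1 = −9·263 + 64·37
1 = 64·826 − 201·263
1 = −201·1915 + 466·826
1 = 466·4656 − 1133·1915
1 = −1133·15883 + 3865·4656
1 = 3865·52305 − 12728·15883
1 = −12728·695848 + 169329·52305
So 1 = (-12728)·695848 + (169329)·52305.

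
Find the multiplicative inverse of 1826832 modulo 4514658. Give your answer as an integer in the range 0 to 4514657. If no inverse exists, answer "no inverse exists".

no inverse exists

Euclidean algorithm on 4514658, 1826832:
4514658 = 2*1826832 + 860994
1826832 = 2*860994 + 104844
860994 = 8*104844 + 22242
104844 = 4*22242 + 15876
22242 = 1*15876 + 6366
15876 = 2*6366 + 3144
6366 = 2*3144 + 78
3144 = 40*78 + 24
78 = 3*24 + 6
24 = 4*6 + 0
Since gcd = 6 > 1, 1826832 is not a unit mod 4514658.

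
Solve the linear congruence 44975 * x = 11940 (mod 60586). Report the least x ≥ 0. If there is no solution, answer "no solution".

13148

First find gcd(44975, 60586):
60586 = 1×44975 + 15611
44975 = 2×15611 + 13753
15611 = 1×13753 + 1858
13753 = 7×1858 + 747
1858 = 2×747 + 364
747 = 2×364 + 19
364 = 19×19 + 3
19 = 6×3 + 1
3 = 3×1 + 0
gcd = 1, so a unique solution mod 60586 exists.
Back-substitute for the Bézout coefficients:
1 = 19 − 6·3
1 = −6·364 + 115·19
1 = 115·747 − 236·364
1 = −236·1858 + 587·747
1 = 587·13753 − 4345·1858
1 = −4345·15611 + 4932·13753
1 = 4932·44975 − 14209·15611
1 = −14209·60586 + 19141·44975
So 44975·(19141) ≡ 1 (mod 60586), giving 44975⁻¹ ≡ 19141.
x ≡ 44975⁻¹·11940 ≡ 19141·11940 ≡ 13148 (mod 60586).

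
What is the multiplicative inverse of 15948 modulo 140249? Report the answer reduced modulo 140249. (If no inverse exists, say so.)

30032

Run Euclid on (140249, 15948):
140249 = 8×15948 + 12665
15948 = 1×12665 + 3283
12665 = 3×3283 + 2816
3283 = 1×2816 + 467
2816 = 6×467 + 14
467 = 33×14 + 5
14 = 2×5 + 4
5 = 1×4 + 1
4 = 4×1 + 0
Since gcd(15948, 140249) = 1, back-substitute to write 1 as a combination:
1 = 5 − 4
1 = −14 + 3·5
1 = 3·467 − 100·14
1 = −100·2816 + 603·467
1 = 603·3283 − 703·2816
1 = −703·12665 + 2712·3283
1 = 2712·15948 − 3415·12665
1 = −3415·140249 + 30032·15948
So 15948·30032 ≡ 1 (mod 140249).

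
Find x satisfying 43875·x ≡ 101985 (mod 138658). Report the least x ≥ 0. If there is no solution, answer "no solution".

First find gcd(43875, 138658):
138658 = 3*43875 + 7033
43875 = 6*7033 + 1677
7033 = 4*1677 + 325
1677 = 5*325 + 52
325 = 6*52 + 13
52 = 4*13 + 0
gcd = 13 and 13 | 101985, so solutions exist. Divide through by 13: 3375x ≡ 7845 (mod 10666).
Now find 3375⁻¹ mod 10666:
10666 = 3×3375 + 541
3375 = 6×541 + 129
541 = 4×129 + 25
129 = 5×25 + 4
25 = 6×4 + 1
4 = 4×1 + 0
Back-substitute:
1 = 25 − 6·4
1 = −6·129 + 31·25
1 = 31·541 − 130·129
1 = −130·3375 + 811·541
1 = 811·10666 − 2563·3375
So 3375·(-2563) ≡ 1 (mod 10666), i.e. 3375⁻¹ ≡ 8103.
Then x ≡ 8103·7845 ≡ 9341 (mod 10666); the smallest non-negative solution is x = 9341.

9341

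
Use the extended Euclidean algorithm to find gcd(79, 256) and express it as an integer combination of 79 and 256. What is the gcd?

1

Repeated division:
256 = 3×79 + 19
79 = 4×19 + 3
19 = 6×3 + 1
3 = 3×1 + 0
gcd(79, 256) = 1.
Express as a combination:
1 = 19 − 6·3
1 = −6·79 + 25·19
1 = 25·256 − 81·79
So 1 = (25)·256 + (-81)·79.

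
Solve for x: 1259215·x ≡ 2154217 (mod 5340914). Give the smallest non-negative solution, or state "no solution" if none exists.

First find gcd(1259215, 5340914):
5340914 = 4×1259215 + 304054
1259215 = 4×304054 + 42999
304054 = 7×42999 + 3061
42999 = 14×3061 + 145
3061 = 21×145 + 16
145 = 9×16 + 1
16 = 16×1 + 0
gcd = 1, so a unique solution mod 5340914 exists.
Back-substitute for the Bézout coefficients:
1 = 145 − 9·16
1 = −9·3061 + 190·145
1 = 190·42999 − 2669·3061
1 = −2669·304054 + 18873·42999
1 = 18873·1259215 − 78161·304054
1 = −78161·5340914 + 331517·1259215
So 1259215·(331517) ≡ 1 (mod 5340914), giving 1259215⁻¹ ≡ 331517.
x ≡ 1259215⁻¹·2154217 ≡ 331517·2154217 ≡ 4582593 (mod 5340914).

4582593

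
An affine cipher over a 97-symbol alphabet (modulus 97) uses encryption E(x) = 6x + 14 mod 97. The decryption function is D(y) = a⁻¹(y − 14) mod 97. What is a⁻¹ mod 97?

81

Apply the Euclidean algorithm to 97 and 6:
97 = 16×6 + 1
6 = 6×1 + 0
The gcd is 1. Working backward:
1 = 97 − 16·6
Thus 6·(-16) ≡ 1 (mod 97); reducing, -16 mod 97 = 81.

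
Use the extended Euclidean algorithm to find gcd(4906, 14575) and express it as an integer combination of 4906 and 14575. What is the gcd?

11

Repeated division:
14575 = 2*4906 + 4763
4906 = 1*4763 + 143
4763 = 33*143 + 44
143 = 3*44 + 11
44 = 4*11 + 0
gcd(4906, 14575) = 11.
Express as a combination:
11 = 143 − 3·44
11 = −3·4763 + 100·143
11 = 100·4906 − 103·4763
11 = −103·14575 + 306·4906
So 11 = (-103)·14575 + (306)·4906.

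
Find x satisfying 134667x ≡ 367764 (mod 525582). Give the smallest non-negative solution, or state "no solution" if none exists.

no solution

gcd(134667, 525582):
525582 = 3×134667 + 121581
134667 = 1×121581 + 13086
121581 = 9×13086 + 3807
13086 = 3×3807 + 1665
3807 = 2×1665 + 477
1665 = 3×477 + 234
477 = 2×234 + 9
234 = 26×9 + 0
gcd = 9, but 9 ∤ 367764, so the congruence has no solution.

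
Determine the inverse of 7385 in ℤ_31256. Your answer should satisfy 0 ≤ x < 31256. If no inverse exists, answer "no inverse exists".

23697

Apply the Euclidean algorithm to 31256 and 7385:
31256 = 4·7385 + 1716
7385 = 4·1716 + 521
1716 = 3·521 + 153
521 = 3·153 + 62
153 = 2·62 + 29
62 = 2·29 + 4
29 = 7·4 + 1
4 = 4·1 + 0
gcd = 1, so the inverse exists. Back-substitute:
1 = 29 − 7·4
1 = −7·62 + 15·29
1 = 15·153 − 37·62
1 = −37·521 + 126·153
1 = 126·1716 − 415·521
1 = −415·7385 + 1786·1716
1 = 1786·31256 − 7559·7385
So 7385·(-7559) ≡ 1 (mod 31256), and -7559 ≡ 23697 (mod 31256).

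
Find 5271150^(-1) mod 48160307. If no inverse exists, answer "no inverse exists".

40378742

Run Euclid on (48160307, 5271150):
48160307 = 9×5271150 + 719957
5271150 = 7×719957 + 231451
719957 = 3×231451 + 25604
231451 = 9×25604 + 1015
25604 = 25×1015 + 229
1015 = 4×229 + 99
229 = 2×99 + 31
99 = 3×31 + 6
31 = 5×6 + 1
6 = 6×1 + 0
gcd = 1, so the inverse exists. Back-substitute:
1 = 31 − 5·6
1 = −5·99 + 16·31
1 = 16·229 − 37·99
1 = −37·1015 + 164·229
1 = 164·25604 − 4137·1015
1 = −4137·231451 + 37397·25604
1 = 37397·719957 − 116328·231451
1 = −116328·5271150 + 851693·719957
1 = 851693·48160307 − 7781565·5271150
Hence 5271150⁻¹ ≡ -7781565 ≡ 40378742 (mod 48160307).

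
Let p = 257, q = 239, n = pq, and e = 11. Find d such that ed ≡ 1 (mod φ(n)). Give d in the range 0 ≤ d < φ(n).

5539

φ(n) = (p−1)(q−1) = 256·238 = 60928.
Need d with 11·d ≡ 1 (mod 60928). Apply the extended Euclidean algorithm:
60928 = 5538×11 + 10
11 = 1×10 + 1
10 = 10×1 + 0
Back-substitute:
1 = 11 − 10
1 = −60928 + 5539·11
So 11·5539 ≡ 1 (mod 60928), hence d = 5539.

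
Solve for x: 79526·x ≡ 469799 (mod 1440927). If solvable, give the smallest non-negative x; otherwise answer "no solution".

First find gcd(79526, 1440927):
1440927 = 18×79526 + 9459
79526 = 8×9459 + 3854
9459 = 2×3854 + 1751
3854 = 2×1751 + 352
1751 = 4×352 + 343
352 = 1×343 + 9
343 = 38×9 + 1
9 = 9×1 + 0
gcd = 1, so a unique solution mod 1440927 exists.
Back-substitute for the Bézout coefficients:
1 = 343 − 38·9
1 = −38·352 + 39·343
1 = 39·1751 − 194·352
1 = −194·3854 + 427·1751
1 = 427·9459 − 1048·3854
1 = −1048·79526 + 8811·9459
1 = 8811·1440927 − 159646·79526
So 79526·(-159646) ≡ 1 (mod 1440927), giving 79526⁻¹ ≡ 1281281.
x ≡ 79526⁻¹·469799 ≡ 1281281·469799 ≡ 160123 (mod 1440927).

160123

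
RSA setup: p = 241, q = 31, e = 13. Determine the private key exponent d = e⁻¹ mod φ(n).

φ(n) = (p−1)(q−1) = 240·30 = 7200.
Need d with 13·d ≡ 1 (mod 7200). Apply the extended Euclidean algorithm:
7200 = 553·13 + 11
13 = 1·11 + 2
11 = 5·2 + 1
2 = 2·1 + 0
Back-substitute:
1 = 11 − 5·2
1 = −5·13 + 6·11
1 = 6·7200 − 3323·13
So 13·(-3323) ≡ 1 (mod 7200), hence d ≡ -3323 ≡ 3877 (mod 7200).

3877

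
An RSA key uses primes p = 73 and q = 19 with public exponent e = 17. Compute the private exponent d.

φ(n) = (p−1)(q−1) = 72·18 = 1296.
Need d with 17·d ≡ 1 (mod 1296). Apply the extended Euclidean algorithm:
1296 = 76·17 + 4
17 = 4·4 + 1
4 = 4·1 + 0
Back-substitute:
1 = 17 − 4·4
1 = −4·1296 + 305·17
So 17·305 ≡ 1 (mod 1296), hence d = 305.

305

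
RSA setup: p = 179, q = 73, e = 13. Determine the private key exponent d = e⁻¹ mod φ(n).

6901

φ(n) = (p−1)(q−1) = 178·72 = 12816.
Need d with 13·d ≡ 1 (mod 12816). Apply the extended Euclidean algorithm:
12816 = 985·13 + 11
13 = 1·11 + 2
11 = 5·2 + 1
2 = 2·1 + 0
Back-substitute:
1 = 11 − 5·2
1 = −5·13 + 6·11
1 = 6·12816 − 5915·13
So 13·(-5915) ≡ 1 (mod 12816), hence d ≡ -5915 ≡ 6901 (mod 12816).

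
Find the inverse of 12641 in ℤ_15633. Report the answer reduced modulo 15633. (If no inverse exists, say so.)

Run Euclid on (15633, 12641):
15633 = 1*12641 + 2992
12641 = 4*2992 + 673
2992 = 4*673 + 300
673 = 2*300 + 73
300 = 4*73 + 8
73 = 9*8 + 1
8 = 8*1 + 0
Since gcd(12641, 15633) = 1, back-substitute to write 1 as a combination:
1 = 73 − 9·8
1 = −9·300 + 37·73
1 = 37·673 − 83·300
1 = −83·2992 + 369·673
1 = 369·12641 − 1559·2992
1 = −1559·15633 + 1928·12641
So 12641·1928 ≡ 1 (mod 15633).

1928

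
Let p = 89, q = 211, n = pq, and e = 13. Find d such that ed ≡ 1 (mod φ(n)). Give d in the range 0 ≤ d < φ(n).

15637

φ(n) = (p−1)(q−1) = 88·210 = 18480.
Need d with 13·d ≡ 1 (mod 18480). Apply the extended Euclidean algorithm:
18480 = 1421·13 + 7
13 = 1·7 + 6
7 = 1·6 + 1
6 = 6·1 + 0
Back-substitute:
1 = 7 − 6
1 = −13 + 2·7
1 = 2·18480 − 2843·13
So 13·(-2843) ≡ 1 (mod 18480), hence d ≡ -2843 ≡ 15637 (mod 18480).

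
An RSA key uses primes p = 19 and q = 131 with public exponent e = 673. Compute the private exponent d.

φ(n) = (p−1)(q−1) = 18·130 = 2340.
Need d with 673·d ≡ 1 (mod 2340). Apply the extended Euclidean algorithm:
2340 = 3*673 + 321
673 = 2*321 + 31
321 = 10*31 + 11
31 = 2*11 + 9
11 = 1*9 + 2
9 = 4*2 + 1
2 = 2*1 + 0
Back-substitute:
1 = 9 − 4·2
1 = −4·11 + 5·9
1 = 5·31 − 14·11
1 = −14·321 + 145·31
1 = 145·673 − 304·321
1 = −304·2340 + 1057·673
So 673·1057 ≡ 1 (mod 2340), hence d = 1057.

1057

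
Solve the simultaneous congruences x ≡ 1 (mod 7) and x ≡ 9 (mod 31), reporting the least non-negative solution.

Write x = 1 + 7·k. Then 7·k ≡ 9 − 1 ≡ 8 (mod 31).
Need 7⁻¹ mod 31. Extended Euclid on (31, 7):
31 = 4×7 + 3
7 = 2×3 + 1
3 = 3×1 + 0
Back-substitute:
1 = 7 − 2·3
1 = −2·31 + 9·7
7⁻¹ ≡ 9 (mod 31), so k ≡ 9·8 ≡ 10 (mod 31).
x = 1 + 7·10 = 71.

71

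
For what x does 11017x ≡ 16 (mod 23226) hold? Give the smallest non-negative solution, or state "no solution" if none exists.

10288

First find gcd(11017, 23226):
23226 = 2·11017 + 1192
11017 = 9·1192 + 289
1192 = 4·289 + 36
289 = 8·36 + 1
36 = 36·1 + 0
gcd = 1, so a unique solution mod 23226 exists.
Back-substitute for the Bézout coefficients:
1 = 289 − 8·36
1 = −8·1192 + 33·289
1 = 33·11017 − 305·1192
1 = −305·23226 + 643·11017
So 11017·(643) ≡ 1 (mod 23226), giving 11017⁻¹ ≡ 643.
x ≡ 11017⁻¹·16 ≡ 643·16 ≡ 10288 (mod 23226).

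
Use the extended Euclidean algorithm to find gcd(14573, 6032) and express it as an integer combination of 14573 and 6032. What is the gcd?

Repeated division:
14573 = 2*6032 + 2509
6032 = 2*2509 + 1014
2509 = 2*1014 + 481
1014 = 2*481 + 52
481 = 9*52 + 13
52 = 4*13 + 0
gcd(14573, 6032) = 13.
Express as a combination:
13 = 481 − 9·52
13 = −9·1014 + 19·481
13 = 19·2509 − 47·1014
13 = −47·6032 + 113·2509
13 = 113·14573 − 273·6032
So 13 = (113)·14573 + (-273)·6032.

13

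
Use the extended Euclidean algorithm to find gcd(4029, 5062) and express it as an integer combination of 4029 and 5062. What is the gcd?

Euclidean algorithm:
5062 = 1*4029 + 1033
4029 = 3*1033 + 930
1033 = 1*930 + 103
930 = 9*103 + 3
103 = 34*3 + 1
3 = 3*1 + 0
gcd(4029, 5062) = 1.
Express as a combination:
1 = 103 − 34·3
1 = −34·930 + 307·103
1 = 307·1033 − 341·930
1 = −341·4029 + 1330·1033
1 = 1330·5062 − 1671·4029
So 1 = (1330)·5062 + (-1671)·4029.

1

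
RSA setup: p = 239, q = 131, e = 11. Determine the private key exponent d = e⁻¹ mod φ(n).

11251

φ(n) = (p−1)(q−1) = 238·130 = 30940.
Need d with 11·d ≡ 1 (mod 30940). Apply the extended Euclidean algorithm:
30940 = 2812×11 + 8
11 = 1×8 + 3
8 = 2×3 + 2
3 = 1×2 + 1
2 = 2×1 + 0
Back-substitute:
1 = 3 − 2
1 = −8 + 3·3
1 = 3·11 − 4·8
1 = −4·30940 + 11251·11
So 11·11251 ≡ 1 (mod 30940), hence d = 11251.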